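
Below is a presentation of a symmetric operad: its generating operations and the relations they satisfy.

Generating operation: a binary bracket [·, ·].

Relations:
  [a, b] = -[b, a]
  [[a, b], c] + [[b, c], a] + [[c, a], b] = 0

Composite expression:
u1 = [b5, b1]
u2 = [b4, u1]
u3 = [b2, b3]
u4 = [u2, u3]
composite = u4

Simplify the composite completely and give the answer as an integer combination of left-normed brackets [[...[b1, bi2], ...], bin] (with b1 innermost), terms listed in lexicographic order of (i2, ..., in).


[[[[b1, b5], b4], b2], b3] - [[[[b1, b5], b4], b3], b2]


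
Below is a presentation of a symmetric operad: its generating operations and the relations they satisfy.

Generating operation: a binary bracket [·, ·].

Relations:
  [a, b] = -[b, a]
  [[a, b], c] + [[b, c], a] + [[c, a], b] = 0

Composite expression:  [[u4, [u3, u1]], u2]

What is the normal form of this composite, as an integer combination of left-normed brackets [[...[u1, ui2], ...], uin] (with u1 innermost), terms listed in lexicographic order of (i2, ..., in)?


Expand each bracket as ab - ba; the u1-initial words give the coefficients.
Composite bracket: [[u4, [u3, u1]], u2]
Applying ab - ba throughout gives 8 signed words (2^3 = 8).
Collect the words opening with u1:
  the word u1u3u4u2 carries sign +1 and contributes +[[[u1, u3], u4], u2]

[[[u1, u3], u4], u2]


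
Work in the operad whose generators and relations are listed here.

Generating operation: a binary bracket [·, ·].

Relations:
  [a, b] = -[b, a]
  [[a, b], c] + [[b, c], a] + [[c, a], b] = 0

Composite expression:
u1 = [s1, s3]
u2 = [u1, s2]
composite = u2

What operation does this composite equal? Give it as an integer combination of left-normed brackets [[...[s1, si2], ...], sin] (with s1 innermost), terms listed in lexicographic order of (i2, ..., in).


Skip Jacobi rewriting: expand, keep s1-initial words, read off terms.
Composite bracket: [[s1, s3], s2]
Each bracket splits as ab - ba, giving 4 signed words (2^2 = 4).
Keep just the words that open with s1:
  s1s3s2 (sign +1) contributes +[[s1, s3], s2]

[[s1, s3], s2]


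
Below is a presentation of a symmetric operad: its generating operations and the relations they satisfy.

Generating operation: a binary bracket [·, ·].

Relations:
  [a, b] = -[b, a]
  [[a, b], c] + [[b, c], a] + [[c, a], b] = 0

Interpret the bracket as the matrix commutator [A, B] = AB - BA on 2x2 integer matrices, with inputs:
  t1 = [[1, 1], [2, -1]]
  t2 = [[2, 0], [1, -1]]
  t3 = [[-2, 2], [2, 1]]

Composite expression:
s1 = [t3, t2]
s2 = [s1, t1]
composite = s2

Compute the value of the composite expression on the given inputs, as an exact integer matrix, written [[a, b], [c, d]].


[[-21, 16], [10, 21]]

[t3, t2] = [[2, -6], [9, -2]]
[[t3, t2], t1] = [[-21, 16], [10, 21]]


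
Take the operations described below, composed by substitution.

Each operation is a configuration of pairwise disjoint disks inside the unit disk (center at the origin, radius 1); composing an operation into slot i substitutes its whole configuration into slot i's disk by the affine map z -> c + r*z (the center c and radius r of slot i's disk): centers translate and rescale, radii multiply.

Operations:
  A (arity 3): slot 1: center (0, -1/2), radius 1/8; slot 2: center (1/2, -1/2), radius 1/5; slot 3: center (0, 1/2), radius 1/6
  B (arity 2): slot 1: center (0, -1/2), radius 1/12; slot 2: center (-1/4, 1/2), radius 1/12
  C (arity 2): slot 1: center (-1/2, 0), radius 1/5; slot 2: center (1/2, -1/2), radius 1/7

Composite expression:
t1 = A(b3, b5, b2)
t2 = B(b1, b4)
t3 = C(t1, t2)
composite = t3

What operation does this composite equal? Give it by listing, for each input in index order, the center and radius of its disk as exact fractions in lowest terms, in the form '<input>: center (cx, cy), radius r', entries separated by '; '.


b1: center (1/2, -4/7), radius 1/84; b2: center (-1/2, 1/10), radius 1/30; b3: center (-1/2, -1/10), radius 1/40; b4: center (13/28, -3/7), radius 1/84; b5: center (-2/5, -1/10), radius 1/25

Below C, radii multiply path by path; the b-disk centers shift.
tracing b3 down its 2-map path: center (-1/2, -1/10), radius 1/40
tracing b5 down its 2-map path: center (-2/5, -1/10), radius 1/25
tracing b2 down its 2-map path: center (-1/2, 1/10), radius 1/30
tracing b1 down its 2-map path: center (1/2, -4/7), radius 1/84
tracing b4 down its 2-map path: center (13/28, -3/7), radius 1/84


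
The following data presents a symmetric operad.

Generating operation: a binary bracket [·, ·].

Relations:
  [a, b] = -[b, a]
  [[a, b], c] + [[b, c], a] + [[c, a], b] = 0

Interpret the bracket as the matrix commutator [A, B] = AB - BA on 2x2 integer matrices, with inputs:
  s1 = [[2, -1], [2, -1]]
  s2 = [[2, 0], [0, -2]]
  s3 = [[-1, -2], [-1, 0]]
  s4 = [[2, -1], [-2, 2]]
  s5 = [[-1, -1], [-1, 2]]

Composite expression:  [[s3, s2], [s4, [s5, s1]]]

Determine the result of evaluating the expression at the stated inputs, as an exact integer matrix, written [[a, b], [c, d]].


[[72, -144], [-72, -72]]

[s3, s2] = [[0, 8], [-4, 0]]
[s5, s1] = [[-3, 6], [3, 3]]
[s4, [s5, s1]] = [[9, -6], [12, -9]]
[[s3, s2], [s4, [s5, s1]]] = [[72, -144], [-72, -72]]


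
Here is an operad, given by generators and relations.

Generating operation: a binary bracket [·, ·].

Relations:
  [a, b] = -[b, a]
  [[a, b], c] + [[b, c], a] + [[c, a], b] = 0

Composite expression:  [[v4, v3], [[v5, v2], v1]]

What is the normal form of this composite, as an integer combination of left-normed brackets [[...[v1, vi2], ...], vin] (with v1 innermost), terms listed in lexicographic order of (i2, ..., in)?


[[[[v1, v2], v5], v3], v4] - [[[[v1, v2], v5], v4], v3] - [[[[v1, v5], v2], v3], v4] + [[[[v1, v5], v2], v4], v3]

Expand each bracket as ab - ba; the v1-initial words give the coefficients.
Composite bracket: [[v4, v3], [[v5, v2], v1]]
Applying ab - ba throughout gives 16 signed words (2^4 = 16).
Coefficients come from the v1-initial words:
  sign of v1v2v5v3v4 is +1, so it contributes +[[[[v1, v2], v5], v3], v4]
  sign of v1v2v5v4v3 is -1, so it contributes -[[[[v1, v2], v5], v4], v3]
  sign of v1v5v2v3v4 is -1, so it contributes -[[[[v1, v5], v2], v3], v4]
  sign of v1v5v2v4v3 is +1, so it contributes +[[[[v1, v5], v2], v4], v3]


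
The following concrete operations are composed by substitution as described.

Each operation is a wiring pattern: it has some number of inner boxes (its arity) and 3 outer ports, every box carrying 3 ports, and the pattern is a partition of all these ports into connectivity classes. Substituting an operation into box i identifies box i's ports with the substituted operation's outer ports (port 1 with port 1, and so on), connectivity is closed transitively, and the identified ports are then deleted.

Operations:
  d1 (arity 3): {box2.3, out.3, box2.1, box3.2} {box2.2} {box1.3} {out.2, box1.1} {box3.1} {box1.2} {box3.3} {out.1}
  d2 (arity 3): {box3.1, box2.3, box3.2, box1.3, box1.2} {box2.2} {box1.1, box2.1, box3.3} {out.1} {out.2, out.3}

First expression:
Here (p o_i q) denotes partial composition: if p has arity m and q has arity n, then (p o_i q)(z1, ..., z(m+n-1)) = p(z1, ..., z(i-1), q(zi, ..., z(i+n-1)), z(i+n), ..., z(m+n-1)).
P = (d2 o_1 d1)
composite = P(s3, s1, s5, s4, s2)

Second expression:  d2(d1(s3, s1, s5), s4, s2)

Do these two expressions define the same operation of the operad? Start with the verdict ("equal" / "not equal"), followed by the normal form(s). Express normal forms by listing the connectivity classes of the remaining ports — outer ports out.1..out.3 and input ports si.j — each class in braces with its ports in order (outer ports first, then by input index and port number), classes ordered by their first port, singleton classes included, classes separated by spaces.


The first expression, normalized: {out.1} {out.2, out.3} {s1.1, s1.3, s2.1, s2.2, s3.1, s4.3, s5.2} {s1.2} {s2.3, s4.1} {s3.2} {s3.3} {s4.2} {s5.1} {s5.3}
The second expression, normalized: {out.1} {out.2, out.3} {s1.1, s1.3, s2.1, s2.2, s3.1, s4.3, s5.2} {s1.2} {s2.3, s4.1} {s3.2} {s3.3} {s4.2} {s5.1} {s5.3}
The normal forms match — equal.

equal — both sides give {out.1} {out.2, out.3} {s1.1, s1.3, s2.1, s2.2, s3.1, s4.3, s5.2} {s1.2} {s2.3, s4.1} {s3.2} {s3.3} {s4.2} {s5.1} {s5.3}


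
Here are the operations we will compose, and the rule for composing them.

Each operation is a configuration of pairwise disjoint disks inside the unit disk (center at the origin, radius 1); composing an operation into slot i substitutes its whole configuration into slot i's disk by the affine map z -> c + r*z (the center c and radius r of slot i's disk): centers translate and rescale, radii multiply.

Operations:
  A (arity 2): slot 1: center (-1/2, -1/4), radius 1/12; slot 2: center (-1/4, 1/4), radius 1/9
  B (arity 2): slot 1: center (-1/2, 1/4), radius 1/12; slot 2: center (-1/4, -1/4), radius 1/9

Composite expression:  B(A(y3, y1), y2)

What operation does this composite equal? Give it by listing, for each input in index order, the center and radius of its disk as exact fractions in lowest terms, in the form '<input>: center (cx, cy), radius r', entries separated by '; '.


Nesting under B composes maps z -> c + r*z down each y-path.
y3: after 2 affine steps, its disk has center (-13/24, 11/48), radius 1/144
y1: after 2 affine steps, its disk has center (-25/48, 13/48), radius 1/108
y2: after 1 affine step, its disk has center (-1/4, -1/4), radius 1/9

y1: center (-25/48, 13/48), radius 1/108; y2: center (-1/4, -1/4), radius 1/9; y3: center (-13/24, 11/48), radius 1/144


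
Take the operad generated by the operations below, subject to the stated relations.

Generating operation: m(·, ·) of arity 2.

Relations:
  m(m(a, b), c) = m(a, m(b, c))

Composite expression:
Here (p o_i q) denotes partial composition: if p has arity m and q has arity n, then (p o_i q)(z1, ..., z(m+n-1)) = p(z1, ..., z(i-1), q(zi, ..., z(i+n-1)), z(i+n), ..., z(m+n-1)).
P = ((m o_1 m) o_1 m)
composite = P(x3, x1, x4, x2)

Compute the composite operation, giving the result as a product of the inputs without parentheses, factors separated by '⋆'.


x3 ⋆ x1 ⋆ x4 ⋆ x2

Associativity of m dissolves the nesting; only the x-input order survives.
m(x3, x1) collapses to x3 ⋆ x1
m(m(x3, x1), x4) collapses to x3 ⋆ x1 ⋆ x4
m(m(m(x3, x1), x4), x2) collapses to x3 ⋆ x1 ⋆ x4 ⋆ x2


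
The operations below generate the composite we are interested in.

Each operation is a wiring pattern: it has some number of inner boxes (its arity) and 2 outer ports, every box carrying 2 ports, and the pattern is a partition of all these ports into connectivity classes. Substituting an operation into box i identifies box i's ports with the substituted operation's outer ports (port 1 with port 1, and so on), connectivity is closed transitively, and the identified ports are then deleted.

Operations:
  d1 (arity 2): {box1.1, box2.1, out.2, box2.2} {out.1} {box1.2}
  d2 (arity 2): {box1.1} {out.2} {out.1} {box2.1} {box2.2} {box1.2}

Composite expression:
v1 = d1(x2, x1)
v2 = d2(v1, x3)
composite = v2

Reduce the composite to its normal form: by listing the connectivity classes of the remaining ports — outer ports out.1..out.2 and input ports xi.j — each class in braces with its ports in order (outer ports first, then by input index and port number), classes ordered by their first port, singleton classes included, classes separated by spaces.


{out.1} {out.2} {x1.1, x1.2, x2.1} {x2.2} {x3.1} {x3.2}

Substituting into d2 glues patterns; closure does the rest.
d1 over (x2, x1) gives {out.1} {out.2, x1.1, x1.2, x2.1} {x2.2}, out.j being that stage's outer ports
d2 over (x2, x1, x3) gives {out.1} {out.2} {x1.1, x1.2, x2.1} {x2.2} {x3.1} {x3.2}, out.j being that stage's outer ports


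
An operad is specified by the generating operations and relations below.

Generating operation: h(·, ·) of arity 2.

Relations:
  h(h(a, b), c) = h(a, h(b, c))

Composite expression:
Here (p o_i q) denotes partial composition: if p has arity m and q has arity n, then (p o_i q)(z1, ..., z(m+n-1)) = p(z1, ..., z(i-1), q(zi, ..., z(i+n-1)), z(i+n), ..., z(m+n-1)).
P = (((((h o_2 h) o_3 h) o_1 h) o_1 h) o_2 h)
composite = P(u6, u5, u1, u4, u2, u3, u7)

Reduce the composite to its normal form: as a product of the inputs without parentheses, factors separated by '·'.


u6 · u5 · u1 · u4 · u2 · u3 · u7

Key point: h is associative — brackets drop, the u-order remains.
h(u5, u1) flattens to u5 · u1
h(u6, h(u5, u1)) flattens to u6 · u5 · u1
h(h(u6, h(u5, u1)), u4) flattens to u6 · u5 · u1 · u4
h(u3, u7) flattens to u3 · u7
h(u2, h(u3, u7)) flattens to u2 · u3 · u7
h(h(h(u6, h(u5, u1)), u4), h(u2, h(u3, u7))) flattens to u6 · u5 · u1 · u4 · u2 · u3 · u7


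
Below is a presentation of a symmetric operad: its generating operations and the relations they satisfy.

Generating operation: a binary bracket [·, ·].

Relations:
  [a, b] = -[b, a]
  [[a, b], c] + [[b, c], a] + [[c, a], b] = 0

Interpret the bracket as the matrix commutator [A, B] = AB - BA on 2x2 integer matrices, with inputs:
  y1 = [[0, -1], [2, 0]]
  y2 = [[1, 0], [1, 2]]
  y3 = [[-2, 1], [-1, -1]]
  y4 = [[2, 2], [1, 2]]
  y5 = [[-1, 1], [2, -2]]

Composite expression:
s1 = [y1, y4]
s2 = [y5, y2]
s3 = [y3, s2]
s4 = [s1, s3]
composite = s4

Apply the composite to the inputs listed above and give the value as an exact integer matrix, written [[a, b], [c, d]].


[[0, 30], [-50, 0]]


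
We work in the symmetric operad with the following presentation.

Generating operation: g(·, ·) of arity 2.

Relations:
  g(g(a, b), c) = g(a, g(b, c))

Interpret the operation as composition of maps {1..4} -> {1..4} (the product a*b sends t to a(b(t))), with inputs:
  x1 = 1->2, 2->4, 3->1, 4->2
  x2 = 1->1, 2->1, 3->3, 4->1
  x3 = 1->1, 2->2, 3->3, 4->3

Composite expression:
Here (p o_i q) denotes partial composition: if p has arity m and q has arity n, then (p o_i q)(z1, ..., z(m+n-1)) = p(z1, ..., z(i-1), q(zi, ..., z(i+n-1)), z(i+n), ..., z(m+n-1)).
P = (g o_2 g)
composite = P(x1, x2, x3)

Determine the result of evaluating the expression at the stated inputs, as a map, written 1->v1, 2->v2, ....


1->2, 2->2, 3->1, 4->1

g(x2, x3) = 1->1, 2->1, 3->3, 4->3
g(x1, g(x2, x3)) = 1->2, 2->2, 3->1, 4->1


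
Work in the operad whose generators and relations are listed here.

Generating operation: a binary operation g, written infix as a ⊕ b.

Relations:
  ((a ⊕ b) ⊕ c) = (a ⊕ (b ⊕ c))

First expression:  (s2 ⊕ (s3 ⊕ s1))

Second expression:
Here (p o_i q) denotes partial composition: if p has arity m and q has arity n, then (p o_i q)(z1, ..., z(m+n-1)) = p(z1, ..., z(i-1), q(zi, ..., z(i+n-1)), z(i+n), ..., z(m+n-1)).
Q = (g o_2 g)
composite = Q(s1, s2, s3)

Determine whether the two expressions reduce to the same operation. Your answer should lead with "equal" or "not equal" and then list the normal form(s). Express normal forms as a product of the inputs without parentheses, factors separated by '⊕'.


not equal — first s2 ⊕ s3 ⊕ s1, second s1 ⊕ s2 ⊕ s3

The first expression reduces to s2 ⊕ s3 ⊕ s1
The second expression reduces to s1 ⊕ s2 ⊕ s3
No match — not equal.


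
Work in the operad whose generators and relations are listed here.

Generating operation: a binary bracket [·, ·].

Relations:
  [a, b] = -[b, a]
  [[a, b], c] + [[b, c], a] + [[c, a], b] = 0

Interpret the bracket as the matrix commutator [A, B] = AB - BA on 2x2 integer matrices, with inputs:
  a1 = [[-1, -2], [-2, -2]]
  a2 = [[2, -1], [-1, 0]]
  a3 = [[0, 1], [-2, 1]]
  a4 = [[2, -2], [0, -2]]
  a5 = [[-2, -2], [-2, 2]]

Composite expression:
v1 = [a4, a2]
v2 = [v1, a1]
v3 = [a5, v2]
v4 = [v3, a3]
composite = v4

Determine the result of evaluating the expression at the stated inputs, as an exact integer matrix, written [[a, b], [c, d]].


[a4, a2] = [[2, 0], [4, -2]]
[[a4, a2], a1] = [[8, -8], [12, -8]]
[a5, [[a4, a2], a1]] = [[-40, 64], [16, 40]]
[[a5, [[a4, a2], a1]], a3] = [[-144, -16], [-176, 144]]

[[-144, -16], [-176, 144]]


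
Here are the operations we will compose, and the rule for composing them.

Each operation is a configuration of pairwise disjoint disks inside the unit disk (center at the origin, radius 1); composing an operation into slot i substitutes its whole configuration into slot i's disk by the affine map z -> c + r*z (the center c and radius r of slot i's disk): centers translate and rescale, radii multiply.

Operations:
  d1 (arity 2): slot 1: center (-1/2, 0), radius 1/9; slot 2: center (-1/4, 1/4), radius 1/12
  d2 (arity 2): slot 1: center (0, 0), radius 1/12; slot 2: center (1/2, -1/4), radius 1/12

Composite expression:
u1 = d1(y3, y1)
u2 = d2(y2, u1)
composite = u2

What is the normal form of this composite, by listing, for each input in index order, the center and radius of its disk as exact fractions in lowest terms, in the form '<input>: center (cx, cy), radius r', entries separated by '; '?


y1: center (23/48, -11/48), radius 1/144; y2: center (0, 0), radius 1/12; y3: center (11/24, -1/4), radius 1/108

Affine substitution under d2: radii multiply and y-centers shift.
for y2, the 1-step affine chain lands on center (0, 0), radius 1/12
for y3, the 2-step affine chain lands on center (11/24, -1/4), radius 1/108
for y1, the 2-step affine chain lands on center (23/48, -11/48), radius 1/144


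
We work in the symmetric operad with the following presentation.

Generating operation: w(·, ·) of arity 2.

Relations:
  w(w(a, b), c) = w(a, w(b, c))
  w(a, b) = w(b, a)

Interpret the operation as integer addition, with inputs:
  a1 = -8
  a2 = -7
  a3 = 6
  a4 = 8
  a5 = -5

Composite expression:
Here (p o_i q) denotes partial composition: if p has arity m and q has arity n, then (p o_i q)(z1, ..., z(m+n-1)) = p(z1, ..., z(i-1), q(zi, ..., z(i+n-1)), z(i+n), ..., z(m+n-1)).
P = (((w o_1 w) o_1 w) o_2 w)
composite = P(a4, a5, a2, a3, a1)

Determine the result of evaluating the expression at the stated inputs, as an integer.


w(a5, a2) = -12
w(a4, w(a5, a2)) = -4
w(w(a4, w(a5, a2)), a3) = 2
w(w(w(a4, w(a5, a2)), a3), a1) = -6

-6


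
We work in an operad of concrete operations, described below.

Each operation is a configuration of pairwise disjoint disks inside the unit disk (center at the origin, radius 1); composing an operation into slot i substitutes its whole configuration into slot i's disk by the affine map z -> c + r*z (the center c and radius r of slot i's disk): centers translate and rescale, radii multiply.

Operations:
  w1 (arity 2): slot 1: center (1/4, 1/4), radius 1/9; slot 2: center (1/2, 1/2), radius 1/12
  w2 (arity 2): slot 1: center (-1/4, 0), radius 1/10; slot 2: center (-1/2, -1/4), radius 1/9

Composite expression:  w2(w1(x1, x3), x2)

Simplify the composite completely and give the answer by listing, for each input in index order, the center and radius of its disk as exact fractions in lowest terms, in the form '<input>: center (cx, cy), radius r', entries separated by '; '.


x1: center (-9/40, 1/40), radius 1/90; x2: center (-1/2, -1/4), radius 1/9; x3: center (-1/5, 1/20), radius 1/120


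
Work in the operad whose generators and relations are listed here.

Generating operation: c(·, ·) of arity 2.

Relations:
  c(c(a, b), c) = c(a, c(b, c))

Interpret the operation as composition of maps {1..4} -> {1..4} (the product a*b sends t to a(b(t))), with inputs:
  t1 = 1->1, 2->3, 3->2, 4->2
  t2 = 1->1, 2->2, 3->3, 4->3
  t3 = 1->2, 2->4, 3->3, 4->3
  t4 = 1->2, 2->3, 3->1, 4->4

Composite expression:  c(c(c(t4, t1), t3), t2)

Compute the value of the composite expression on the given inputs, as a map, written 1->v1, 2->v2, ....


1->1, 2->3, 3->3, 4->3

c(t4, t1) = 1->2, 2->1, 3->3, 4->3
c(c(t4, t1), t3) = 1->1, 2->3, 3->3, 4->3
c(c(c(t4, t1), t3), t2) = 1->1, 2->3, 3->3, 4->3


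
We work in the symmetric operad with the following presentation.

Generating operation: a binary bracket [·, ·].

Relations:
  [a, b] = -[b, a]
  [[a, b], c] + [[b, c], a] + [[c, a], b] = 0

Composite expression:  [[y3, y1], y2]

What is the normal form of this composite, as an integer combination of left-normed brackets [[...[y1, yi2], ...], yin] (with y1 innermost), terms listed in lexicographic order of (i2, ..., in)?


-[[y1, y3], y2]

A multilinear Lie element is pinned by y1-initial words (y1 innermost).
Composite bracket: [[y3, y1], y2]
Full expansion: 4 signed words from ab - ba (2^2 = 4).
The y1-initial words carry the normal form:
  word y1y3y2 has sign -1, contributing -[[y1, y3], y2]


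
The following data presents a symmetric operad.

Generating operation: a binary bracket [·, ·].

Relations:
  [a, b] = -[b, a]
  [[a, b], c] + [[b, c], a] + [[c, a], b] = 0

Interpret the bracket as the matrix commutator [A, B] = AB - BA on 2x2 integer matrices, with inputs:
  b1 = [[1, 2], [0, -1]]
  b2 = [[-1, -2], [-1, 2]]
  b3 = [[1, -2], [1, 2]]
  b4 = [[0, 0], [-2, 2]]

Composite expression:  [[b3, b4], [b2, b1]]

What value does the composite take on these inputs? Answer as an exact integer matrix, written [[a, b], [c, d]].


[[0, 0], [0, 0]]

[b3, b4] = [[4, -4], [-4, -4]]
[b2, b1] = [[2, -2], [-2, -2]]
[[b3, b4], [b2, b1]] = [[0, 0], [0, 0]]


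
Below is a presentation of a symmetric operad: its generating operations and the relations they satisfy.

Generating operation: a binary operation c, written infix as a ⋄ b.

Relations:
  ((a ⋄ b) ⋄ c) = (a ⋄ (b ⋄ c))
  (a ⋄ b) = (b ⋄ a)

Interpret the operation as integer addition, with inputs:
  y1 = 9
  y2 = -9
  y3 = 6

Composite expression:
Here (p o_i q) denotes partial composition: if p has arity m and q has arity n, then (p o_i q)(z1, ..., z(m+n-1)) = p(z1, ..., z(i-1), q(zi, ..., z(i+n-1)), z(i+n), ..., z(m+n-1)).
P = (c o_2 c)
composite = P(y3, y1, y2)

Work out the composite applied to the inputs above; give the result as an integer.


(y1 ⋄ y2) = 0
(y3 ⋄ (y1 ⋄ y2)) = 6

6


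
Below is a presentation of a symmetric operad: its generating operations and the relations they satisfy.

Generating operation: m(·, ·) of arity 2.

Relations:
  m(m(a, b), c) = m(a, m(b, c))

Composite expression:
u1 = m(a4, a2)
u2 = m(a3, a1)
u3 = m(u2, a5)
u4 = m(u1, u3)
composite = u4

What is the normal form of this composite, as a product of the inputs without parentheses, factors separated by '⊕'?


Key point: m is associative — brackets drop, the a-order remains.
m(a4, a2) collapses to a4 ⊕ a2
m(a3, a1) collapses to a3 ⊕ a1
m(m(a3, a1), a5) collapses to a3 ⊕ a1 ⊕ a5
m(m(a4, a2), m(m(a3, a1), a5)) collapses to a4 ⊕ a2 ⊕ a3 ⊕ a1 ⊕ a5

a4 ⊕ a2 ⊕ a3 ⊕ a1 ⊕ a5


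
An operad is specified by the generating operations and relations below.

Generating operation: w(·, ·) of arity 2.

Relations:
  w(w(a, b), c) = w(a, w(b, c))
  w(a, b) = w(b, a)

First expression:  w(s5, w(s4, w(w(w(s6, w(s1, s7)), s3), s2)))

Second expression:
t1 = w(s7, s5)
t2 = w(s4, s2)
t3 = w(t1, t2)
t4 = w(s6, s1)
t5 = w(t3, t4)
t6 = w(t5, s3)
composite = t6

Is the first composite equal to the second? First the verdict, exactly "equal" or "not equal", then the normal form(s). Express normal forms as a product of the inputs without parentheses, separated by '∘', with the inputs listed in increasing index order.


equal; the common form is s1 ∘ s2 ∘ s3 ∘ s4 ∘ s5 ∘ s6 ∘ s7

The first expression, normalized: s1 ∘ s2 ∘ s3 ∘ s4 ∘ s5 ∘ s6 ∘ s7
The second expression, normalized: s1 ∘ s2 ∘ s3 ∘ s4 ∘ s5 ∘ s6 ∘ s7
Identical normal forms: equal.


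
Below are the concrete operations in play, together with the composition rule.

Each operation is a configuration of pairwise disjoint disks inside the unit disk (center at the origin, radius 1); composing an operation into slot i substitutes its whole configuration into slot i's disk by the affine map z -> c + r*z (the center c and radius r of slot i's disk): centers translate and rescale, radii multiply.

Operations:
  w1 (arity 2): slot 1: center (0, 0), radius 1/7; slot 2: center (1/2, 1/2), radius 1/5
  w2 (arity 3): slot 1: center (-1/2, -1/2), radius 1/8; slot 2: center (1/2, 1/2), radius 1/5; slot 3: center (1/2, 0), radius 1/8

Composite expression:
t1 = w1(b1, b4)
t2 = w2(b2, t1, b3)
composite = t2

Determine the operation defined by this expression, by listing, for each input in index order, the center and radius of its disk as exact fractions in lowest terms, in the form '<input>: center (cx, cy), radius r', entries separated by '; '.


b1: center (1/2, 1/2), radius 1/35; b2: center (-1/2, -1/2), radius 1/8; b3: center (1/2, 0), radius 1/8; b4: center (3/5, 3/5), radius 1/25

Affine substitution under w2: radii multiply and b-centers shift.
input b2: composing its 1 substitution step yields center (-1/2, -1/2), radius 1/8
input b1: composing its 2 substitution steps yields center (1/2, 1/2), radius 1/35
input b4: composing its 2 substitution steps yields center (3/5, 3/5), radius 1/25
input b3: composing its 1 substitution step yields center (1/2, 0), radius 1/8


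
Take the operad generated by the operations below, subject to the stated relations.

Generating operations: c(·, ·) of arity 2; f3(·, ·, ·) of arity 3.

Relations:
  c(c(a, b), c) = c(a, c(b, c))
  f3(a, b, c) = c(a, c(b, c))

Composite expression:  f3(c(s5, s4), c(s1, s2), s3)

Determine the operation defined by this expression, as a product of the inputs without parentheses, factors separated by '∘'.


Associativity of f3 dissolves the nesting; only the s-input order survives.
c(s5, s4) flattens to s5 ∘ s4
c(s1, s2) flattens to s1 ∘ s2
f3(c(s5, s4), c(s1, s2), s3) flattens to s5 ∘ s4 ∘ s1 ∘ s2 ∘ s3

s5 ∘ s4 ∘ s1 ∘ s2 ∘ s3


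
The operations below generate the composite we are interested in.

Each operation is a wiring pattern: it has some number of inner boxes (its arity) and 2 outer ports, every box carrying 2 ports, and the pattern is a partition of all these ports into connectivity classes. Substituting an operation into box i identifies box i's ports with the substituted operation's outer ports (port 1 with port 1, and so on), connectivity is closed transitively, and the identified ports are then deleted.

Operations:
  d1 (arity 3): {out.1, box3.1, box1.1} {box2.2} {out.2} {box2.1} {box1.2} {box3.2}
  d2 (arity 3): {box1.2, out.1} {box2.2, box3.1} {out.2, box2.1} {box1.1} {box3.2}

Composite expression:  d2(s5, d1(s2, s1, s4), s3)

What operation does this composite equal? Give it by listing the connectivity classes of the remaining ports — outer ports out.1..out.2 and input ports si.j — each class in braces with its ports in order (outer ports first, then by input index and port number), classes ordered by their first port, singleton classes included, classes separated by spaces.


{out.1, s5.2} {out.2, s2.1, s4.1} {s1.1} {s1.2} {s2.2} {s3.1} {s3.2} {s4.2} {s5.1}

After gluing at d2, chains via deleted ports link the s-ports.
the subtree at d1 composes to {out.1, s2.1, s4.1} {out.2} {s1.1} {s1.2} {s2.2} {s4.2} on (s2, s1, s4); out.j = own outer ports
the subtree at d2 composes to {out.1, s5.2} {out.2, s2.1, s4.1} {s1.1} {s1.2} {s2.2} {s3.1} {s3.2} {s4.2} {s5.1} on (s5, s2, s1, s4, s3); out.j = own outer ports


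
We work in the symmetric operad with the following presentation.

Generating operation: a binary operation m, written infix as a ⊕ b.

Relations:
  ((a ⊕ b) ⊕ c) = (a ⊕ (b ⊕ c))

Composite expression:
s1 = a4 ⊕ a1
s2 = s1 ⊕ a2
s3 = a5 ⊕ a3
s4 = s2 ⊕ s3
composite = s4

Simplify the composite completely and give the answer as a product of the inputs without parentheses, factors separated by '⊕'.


The m-tree's shape is irrelevant; the a-reading-order decides.
(a4 ⊕ a1) flattens to a4 ⊕ a1
((a4 ⊕ a1) ⊕ a2) flattens to a4 ⊕ a1 ⊕ a2
(a5 ⊕ a3) flattens to a5 ⊕ a3
(((a4 ⊕ a1) ⊕ a2) ⊕ (a5 ⊕ a3)) flattens to a4 ⊕ a1 ⊕ a2 ⊕ a5 ⊕ a3

a4 ⊕ a1 ⊕ a2 ⊕ a5 ⊕ a3


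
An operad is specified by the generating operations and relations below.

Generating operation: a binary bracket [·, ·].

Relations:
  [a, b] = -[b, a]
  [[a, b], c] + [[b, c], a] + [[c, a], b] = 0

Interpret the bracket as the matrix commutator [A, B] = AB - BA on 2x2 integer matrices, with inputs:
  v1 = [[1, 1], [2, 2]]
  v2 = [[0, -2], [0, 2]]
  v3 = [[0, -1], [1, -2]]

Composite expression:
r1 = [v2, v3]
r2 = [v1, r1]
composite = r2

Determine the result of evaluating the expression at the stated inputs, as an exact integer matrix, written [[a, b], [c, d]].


[[-10, -2], [-6, 10]]

[v2, v3] = [[-2, 6], [2, 2]]
[v1, [v2, v3]] = [[-10, -2], [-6, 10]]


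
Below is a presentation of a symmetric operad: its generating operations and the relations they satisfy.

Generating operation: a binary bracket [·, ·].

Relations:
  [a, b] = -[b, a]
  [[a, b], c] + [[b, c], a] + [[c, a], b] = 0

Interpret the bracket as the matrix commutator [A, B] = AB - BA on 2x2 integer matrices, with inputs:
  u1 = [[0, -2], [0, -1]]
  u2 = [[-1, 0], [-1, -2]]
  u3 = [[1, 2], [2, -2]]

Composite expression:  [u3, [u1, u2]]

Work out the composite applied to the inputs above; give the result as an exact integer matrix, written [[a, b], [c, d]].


[[-2, -2], [5, 2]]


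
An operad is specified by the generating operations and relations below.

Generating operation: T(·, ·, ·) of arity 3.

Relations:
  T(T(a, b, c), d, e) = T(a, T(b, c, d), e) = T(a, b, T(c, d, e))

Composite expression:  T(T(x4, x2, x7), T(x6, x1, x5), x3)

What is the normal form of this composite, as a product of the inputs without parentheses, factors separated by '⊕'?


Key point: T is associative — brackets drop, the x-order remains.
T(x4, x2, x7) flattens to x4 ⊕ x2 ⊕ x7
T(x6, x1, x5) flattens to x6 ⊕ x1 ⊕ x5
T(T(x4, x2, x7), T(x6, x1, x5), x3) flattens to x4 ⊕ x2 ⊕ x7 ⊕ x6 ⊕ x1 ⊕ x5 ⊕ x3

x4 ⊕ x2 ⊕ x7 ⊕ x6 ⊕ x1 ⊕ x5 ⊕ x3


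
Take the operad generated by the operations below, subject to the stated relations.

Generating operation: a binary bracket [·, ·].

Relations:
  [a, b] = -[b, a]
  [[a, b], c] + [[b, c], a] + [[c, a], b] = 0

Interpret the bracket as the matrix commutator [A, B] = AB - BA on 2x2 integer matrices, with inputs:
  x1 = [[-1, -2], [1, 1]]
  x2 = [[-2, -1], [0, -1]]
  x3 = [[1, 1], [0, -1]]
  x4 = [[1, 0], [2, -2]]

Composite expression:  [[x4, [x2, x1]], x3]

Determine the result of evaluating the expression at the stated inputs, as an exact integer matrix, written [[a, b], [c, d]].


[x2, x1] = [[-1, 0], [1, 1]]
[x4, [x2, x1]] = [[0, 0], [-7, 0]]
[[x4, [x2, x1]], x3] = [[7, 0], [-14, -7]]

[[7, 0], [-14, -7]]


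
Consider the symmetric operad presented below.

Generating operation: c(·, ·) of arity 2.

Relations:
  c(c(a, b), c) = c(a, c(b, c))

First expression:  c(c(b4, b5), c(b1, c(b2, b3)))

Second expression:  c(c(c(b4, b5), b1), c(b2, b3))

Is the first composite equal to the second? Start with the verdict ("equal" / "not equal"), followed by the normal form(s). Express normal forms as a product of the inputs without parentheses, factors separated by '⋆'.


equal — both sides give b4 ⋆ b5 ⋆ b1 ⋆ b2 ⋆ b3


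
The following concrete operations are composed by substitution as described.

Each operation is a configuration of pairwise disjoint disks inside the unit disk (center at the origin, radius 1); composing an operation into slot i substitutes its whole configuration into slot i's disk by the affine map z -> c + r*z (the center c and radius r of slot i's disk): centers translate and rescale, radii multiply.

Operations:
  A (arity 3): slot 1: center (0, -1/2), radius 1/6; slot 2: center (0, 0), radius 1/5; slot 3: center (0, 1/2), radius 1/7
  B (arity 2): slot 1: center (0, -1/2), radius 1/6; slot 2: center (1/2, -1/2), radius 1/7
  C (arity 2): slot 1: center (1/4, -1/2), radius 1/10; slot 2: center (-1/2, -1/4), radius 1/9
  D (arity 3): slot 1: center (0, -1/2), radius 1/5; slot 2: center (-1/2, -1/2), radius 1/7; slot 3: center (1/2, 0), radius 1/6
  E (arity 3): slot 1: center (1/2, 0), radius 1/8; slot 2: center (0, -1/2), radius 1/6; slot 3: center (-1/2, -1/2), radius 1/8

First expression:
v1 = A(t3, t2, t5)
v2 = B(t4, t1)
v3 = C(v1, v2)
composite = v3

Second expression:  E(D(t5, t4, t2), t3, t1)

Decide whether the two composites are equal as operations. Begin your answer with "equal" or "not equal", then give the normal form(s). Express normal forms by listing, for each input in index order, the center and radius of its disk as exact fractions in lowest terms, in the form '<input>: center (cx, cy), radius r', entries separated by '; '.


not equal; the first gives t1: center (-4/9, -11/36), radius 1/63; t2: center (1/4, -1/2), radius 1/50; t3: center (1/4, -11/20), radius 1/60; t4: center (-1/2, -11/36), radius 1/54; t5: center (1/4, -9/20), radius 1/70 and the second t1: center (-1/2, -1/2), radius 1/8; t2: center (9/16, 0), radius 1/48; t3: center (0, -1/2), radius 1/6; t4: center (7/16, -1/16), radius 1/56; t5: center (1/2, -1/16), radius 1/40

The first expression reduces to t1: center (-4/9, -11/36), radius 1/63; t2: center (1/4, -1/2), radius 1/50; t3: center (1/4, -11/20), radius 1/60; t4: center (-1/2, -11/36), radius 1/54; t5: center (1/4, -9/20), radius 1/70
The second expression reduces to t1: center (-1/2, -1/2), radius 1/8; t2: center (9/16, 0), radius 1/48; t3: center (0, -1/2), radius 1/6; t4: center (7/16, -1/16), radius 1/56; t5: center (1/2, -1/16), radius 1/40
Different reductions; not equal.


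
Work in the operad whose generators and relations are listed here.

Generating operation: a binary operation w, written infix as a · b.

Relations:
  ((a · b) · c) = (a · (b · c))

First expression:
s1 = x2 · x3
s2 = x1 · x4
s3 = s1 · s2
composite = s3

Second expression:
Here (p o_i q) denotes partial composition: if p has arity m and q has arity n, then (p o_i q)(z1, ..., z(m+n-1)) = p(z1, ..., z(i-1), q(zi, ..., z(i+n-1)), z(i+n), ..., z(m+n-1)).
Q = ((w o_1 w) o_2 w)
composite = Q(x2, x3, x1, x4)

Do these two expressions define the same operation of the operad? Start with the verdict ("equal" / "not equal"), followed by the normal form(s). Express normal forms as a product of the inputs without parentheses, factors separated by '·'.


equal: each reduces to x2 · x3 · x1 · x4

Reducing the first expression gives x2 · x3 · x1 · x4
Reducing the second expression gives x2 · x3 · x1 · x4
One common form — equal.


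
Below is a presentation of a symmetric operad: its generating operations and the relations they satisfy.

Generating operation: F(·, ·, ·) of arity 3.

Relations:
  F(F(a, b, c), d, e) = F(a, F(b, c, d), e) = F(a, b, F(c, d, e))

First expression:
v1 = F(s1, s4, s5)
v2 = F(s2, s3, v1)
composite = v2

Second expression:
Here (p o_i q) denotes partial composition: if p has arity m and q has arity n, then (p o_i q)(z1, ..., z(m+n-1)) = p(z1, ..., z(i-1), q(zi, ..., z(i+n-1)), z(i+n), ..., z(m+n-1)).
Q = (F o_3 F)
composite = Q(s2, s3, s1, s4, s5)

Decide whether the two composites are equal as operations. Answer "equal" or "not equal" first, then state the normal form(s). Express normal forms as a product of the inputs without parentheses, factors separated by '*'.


equal; the common form is s2 * s3 * s1 * s4 * s5

The first expression, normalized: s2 * s3 * s1 * s4 * s5
The second expression, normalized: s2 * s3 * s1 * s4 * s5
The normal forms match — equal.


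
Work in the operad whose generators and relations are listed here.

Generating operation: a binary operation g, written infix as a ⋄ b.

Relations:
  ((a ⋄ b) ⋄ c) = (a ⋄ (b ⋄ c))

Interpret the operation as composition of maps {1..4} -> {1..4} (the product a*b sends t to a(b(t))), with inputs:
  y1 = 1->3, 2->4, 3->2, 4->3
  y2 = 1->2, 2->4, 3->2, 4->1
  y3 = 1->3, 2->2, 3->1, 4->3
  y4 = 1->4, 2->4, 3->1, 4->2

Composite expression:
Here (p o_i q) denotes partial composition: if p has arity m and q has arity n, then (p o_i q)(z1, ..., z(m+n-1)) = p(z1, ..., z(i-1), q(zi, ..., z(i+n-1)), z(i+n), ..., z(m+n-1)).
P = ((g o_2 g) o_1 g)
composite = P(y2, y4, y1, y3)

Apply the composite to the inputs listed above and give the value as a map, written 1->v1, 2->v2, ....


1->1, 2->4, 3->2, 4->1


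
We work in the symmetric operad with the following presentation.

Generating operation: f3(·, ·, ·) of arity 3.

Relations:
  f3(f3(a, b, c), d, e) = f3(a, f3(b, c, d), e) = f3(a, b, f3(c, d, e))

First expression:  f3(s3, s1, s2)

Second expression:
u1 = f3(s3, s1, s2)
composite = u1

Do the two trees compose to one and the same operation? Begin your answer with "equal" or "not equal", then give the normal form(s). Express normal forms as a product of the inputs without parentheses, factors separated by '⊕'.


equal: each reduces to s3 ⊕ s1 ⊕ s2


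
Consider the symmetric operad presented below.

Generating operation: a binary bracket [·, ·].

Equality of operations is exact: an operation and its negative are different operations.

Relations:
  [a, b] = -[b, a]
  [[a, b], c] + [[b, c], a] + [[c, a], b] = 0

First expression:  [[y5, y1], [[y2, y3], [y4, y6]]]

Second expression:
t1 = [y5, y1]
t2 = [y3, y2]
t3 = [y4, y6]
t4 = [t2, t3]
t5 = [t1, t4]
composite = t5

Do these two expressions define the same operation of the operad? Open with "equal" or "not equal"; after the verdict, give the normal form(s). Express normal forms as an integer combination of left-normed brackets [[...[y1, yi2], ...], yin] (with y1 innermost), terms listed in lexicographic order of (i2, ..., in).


not equal — first -[[[[[y1, y5], y2], y3], y4], y6] + [[[[[y1, y5], y2], y3], y6], y4] + [[[[[y1, y5], y3], y2], y4], y6] - [[[[[y1, y5], y3], y2], y6], y4] + [[[[[y1, y5], y4], y6], y2], y3] - [[[[[y1, y5], y4], y6], y3], y2] - [[[[[y1, y5], y6], y4], y2], y3] + [[[[[y1, y5], y6], y4], y3], y2], second [[[[[y1, y5], y2], y3], y4], y6] - [[[[[y1, y5], y2], y3], y6], y4] - [[[[[y1, y5], y3], y2], y4], y6] + [[[[[y1, y5], y3], y2], y6], y4] - [[[[[y1, y5], y4], y6], y2], y3] + [[[[[y1, y5], y4], y6], y3], y2] + [[[[[y1, y5], y6], y4], y2], y3] - [[[[[y1, y5], y6], y4], y3], y2]

Reducing the first expression gives -[[[[[y1, y5], y2], y3], y4], y6] + [[[[[y1, y5], y2], y3], y6], y4] + [[[[[y1, y5], y3], y2], y4], y6] - [[[[[y1, y5], y3], y2], y6], y4] + [[[[[y1, y5], y4], y6], y2], y3] - [[[[[y1, y5], y4], y6], y3], y2] - [[[[[y1, y5], y6], y4], y2], y3] + [[[[[y1, y5], y6], y4], y3], y2]
Reducing the second expression gives [[[[[y1, y5], y2], y3], y4], y6] - [[[[[y1, y5], y2], y3], y6], y4] - [[[[[y1, y5], y3], y2], y4], y6] + [[[[[y1, y5], y3], y2], y6], y4] - [[[[[y1, y5], y4], y6], y2], y3] + [[[[[y1, y5], y4], y6], y3], y2] + [[[[[y1, y5], y6], y4], y2], y3] - [[[[[y1, y5], y6], y4], y3], y2]
Different reductions; not equal.


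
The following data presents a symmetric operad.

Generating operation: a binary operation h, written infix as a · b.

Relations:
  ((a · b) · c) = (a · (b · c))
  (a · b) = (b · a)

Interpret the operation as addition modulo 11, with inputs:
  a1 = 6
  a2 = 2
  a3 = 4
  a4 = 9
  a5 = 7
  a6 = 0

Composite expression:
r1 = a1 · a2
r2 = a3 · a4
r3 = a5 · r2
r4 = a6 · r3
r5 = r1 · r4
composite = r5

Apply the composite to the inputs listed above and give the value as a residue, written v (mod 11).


6 (mod 11)

(a1 · a2) = 8
(a3 · a4) = 2
(a5 · (a3 · a4)) = 9
(a6 · (a5 · (a3 · a4))) = 9
((a1 · a2) · (a6 · (a5 · (a3 · a4)))) = 6


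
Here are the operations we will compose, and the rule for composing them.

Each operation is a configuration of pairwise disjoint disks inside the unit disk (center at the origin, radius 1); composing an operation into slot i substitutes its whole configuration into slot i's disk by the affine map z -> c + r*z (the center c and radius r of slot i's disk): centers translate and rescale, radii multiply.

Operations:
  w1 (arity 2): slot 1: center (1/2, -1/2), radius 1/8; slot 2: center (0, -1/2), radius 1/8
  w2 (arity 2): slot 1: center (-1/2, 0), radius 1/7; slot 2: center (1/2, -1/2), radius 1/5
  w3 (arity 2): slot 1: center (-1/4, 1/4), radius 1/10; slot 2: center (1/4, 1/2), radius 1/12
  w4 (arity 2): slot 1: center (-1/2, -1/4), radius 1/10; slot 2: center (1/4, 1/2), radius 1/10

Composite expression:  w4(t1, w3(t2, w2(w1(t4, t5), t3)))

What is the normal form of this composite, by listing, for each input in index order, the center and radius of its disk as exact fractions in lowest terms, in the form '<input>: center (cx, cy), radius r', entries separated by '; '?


t1: center (-1/2, -1/4), radius 1/10; t2: center (9/40, 21/40), radius 1/100; t3: center (67/240, 131/240), radius 1/600; t4: center (19/70, 923/1680), radius 1/6720; t5: center (13/48, 923/1680), radius 1/6720

Each t-disk chains the slot maps above it in w4; radii multiply.
t1 passes through 1 substitution, ending at center (-1/2, -1/4), radius 1/10
t2 passes through 2 substitutions, ending at center (9/40, 21/40), radius 1/100
t4 passes through 4 substitutions, ending at center (19/70, 923/1680), radius 1/6720
t5 passes through 4 substitutions, ending at center (13/48, 923/1680), radius 1/6720
t3 passes through 3 substitutions, ending at center (67/240, 131/240), radius 1/600
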